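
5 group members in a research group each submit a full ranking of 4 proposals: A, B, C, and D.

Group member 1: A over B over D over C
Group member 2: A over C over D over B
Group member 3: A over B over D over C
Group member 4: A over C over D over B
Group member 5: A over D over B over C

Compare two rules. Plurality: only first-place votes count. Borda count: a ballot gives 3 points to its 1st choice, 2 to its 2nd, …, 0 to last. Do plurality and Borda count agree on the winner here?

Yes

Plurality first-place counts: A 5, B 0, C 0, D 0 → A.
Borda totals: A 15, B 5, C 4, D 6 → A.
The two rules agree on A.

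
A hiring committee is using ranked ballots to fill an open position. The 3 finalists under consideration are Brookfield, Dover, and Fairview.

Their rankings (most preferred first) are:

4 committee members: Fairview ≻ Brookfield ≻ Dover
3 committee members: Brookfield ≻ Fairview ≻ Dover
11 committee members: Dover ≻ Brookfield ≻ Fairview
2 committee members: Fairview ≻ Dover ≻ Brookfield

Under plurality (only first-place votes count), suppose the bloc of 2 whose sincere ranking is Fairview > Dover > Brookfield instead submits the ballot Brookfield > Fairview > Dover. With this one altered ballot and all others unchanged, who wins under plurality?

Dover

First-place totals with the altered ballot: Brookfield 5, Dover 11, Fairview 4.
The winner is unchanged: still Dover.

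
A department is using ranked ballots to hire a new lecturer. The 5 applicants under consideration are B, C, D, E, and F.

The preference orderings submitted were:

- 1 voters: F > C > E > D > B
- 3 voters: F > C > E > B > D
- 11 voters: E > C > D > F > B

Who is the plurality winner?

First-place vote totals:
  B: 0
  C: 0
  D: 0
  E: 11
  F: 4
E has the most first-place votes.

E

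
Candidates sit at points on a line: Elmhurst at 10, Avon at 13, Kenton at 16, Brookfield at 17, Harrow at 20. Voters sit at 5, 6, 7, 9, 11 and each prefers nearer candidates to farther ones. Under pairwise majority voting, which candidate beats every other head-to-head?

Elmhurst

With single-peaked preferences on a line, the Condorcet winner is the candidate closest to the median voter.
The median voter (position 7) is closest to Elmhurst at 10.
Check: Elmhurst vs Harrow — voters closer to Elmhurst: 5 of 5.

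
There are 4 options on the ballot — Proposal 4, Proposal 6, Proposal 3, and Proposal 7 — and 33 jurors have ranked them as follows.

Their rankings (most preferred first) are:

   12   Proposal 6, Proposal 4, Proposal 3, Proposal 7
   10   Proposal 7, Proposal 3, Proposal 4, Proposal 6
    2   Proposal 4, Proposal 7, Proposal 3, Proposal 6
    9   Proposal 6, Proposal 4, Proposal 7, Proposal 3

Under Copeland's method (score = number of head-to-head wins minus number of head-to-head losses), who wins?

Pairwise results:
  Proposal 4 vs Proposal 6: Proposal 6 wins 21–12.
  Proposal 4 vs Proposal 3: Proposal 4 wins 23–10.
  Proposal 4 vs Proposal 7: Proposal 4 wins 23–10.
  Proposal 6 vs Proposal 3: Proposal 6 wins 21–12.
  Proposal 6 vs Proposal 7: Proposal 6 wins 21–12.
  Proposal 3 vs Proposal 7: Proposal 7 wins 21–12.
Copeland scores (wins − losses):
  Proposal 4: 2 − 1 = 1
  Proposal 6: 3 − 0 = 3
  Proposal 3: 0 − 3 = -3
  Proposal 7: 1 − 2 = -1
Proposal 6 has the best Copeland score.

Proposal 6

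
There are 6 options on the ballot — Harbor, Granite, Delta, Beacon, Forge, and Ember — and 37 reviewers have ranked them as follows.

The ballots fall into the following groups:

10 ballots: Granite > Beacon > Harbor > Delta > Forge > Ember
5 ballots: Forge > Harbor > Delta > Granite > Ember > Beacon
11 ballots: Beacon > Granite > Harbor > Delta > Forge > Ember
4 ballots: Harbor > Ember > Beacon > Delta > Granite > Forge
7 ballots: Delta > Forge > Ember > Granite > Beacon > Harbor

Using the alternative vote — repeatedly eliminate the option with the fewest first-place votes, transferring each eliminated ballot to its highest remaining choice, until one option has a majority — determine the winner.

Round 1: Beacon 11, Granite 10, Delta 7, Forge 5, Harbor 4, Ember 0. Ember has the fewest and is eliminated.
Round 2: Beacon 11, Granite 10, Delta 7, Forge 5, Harbor 4. Harbor has the fewest and is eliminated.
Round 3: Beacon 15, Granite 10, Delta 7, Forge 5. Forge has the fewest and is eliminated.
Round 4: Beacon 15, Delta 12, Granite 10. Granite has the fewest and is eliminated.
Round 5: Beacon 25, Delta 12. Beacon has a majority.

Beacon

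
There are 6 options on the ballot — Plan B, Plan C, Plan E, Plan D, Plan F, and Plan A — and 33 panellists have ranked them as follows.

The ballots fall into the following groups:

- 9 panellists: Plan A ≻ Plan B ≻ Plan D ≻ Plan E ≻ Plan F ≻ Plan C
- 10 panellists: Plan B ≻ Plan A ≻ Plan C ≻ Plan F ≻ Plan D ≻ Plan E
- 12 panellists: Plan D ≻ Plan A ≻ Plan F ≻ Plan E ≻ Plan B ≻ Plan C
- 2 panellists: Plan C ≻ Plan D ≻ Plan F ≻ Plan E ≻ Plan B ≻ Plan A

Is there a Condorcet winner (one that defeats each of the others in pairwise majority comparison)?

Yes

Head-to-head results (33 voters total):
Plan B vs Plan C: Plan B wins 31–2.
Plan B vs Plan E: Plan B wins 19–14.
Plan B vs Plan D: Plan B wins 19–14.
Plan B vs Plan F: Plan B wins 19–14.
Plan B vs Plan A: Plan A wins 21–12.
Plan C vs Plan E: Plan E wins 21–12.
Plan C vs Plan D: Plan D wins 21–12.
Plan C vs Plan F: Plan F wins 21–12.
Plan C vs Plan A: Plan A wins 31–2.
Plan E vs Plan D: Plan D wins 33–0.
Plan E vs Plan F: Plan F wins 24–9.
Plan E vs Plan A: Plan A wins 31–2.
Plan D vs Plan F: Plan D wins 23–10.
Plan D vs Plan A: Plan A wins 19–14.
Plan F vs Plan A: Plan A wins 31–2.
Plan A beats each rival — Plan B (21–12), Plan C (31–2), Plan E (31–2), Plan D (19–14), Plan F (31–2) — so Plan A is the Condorcet winner.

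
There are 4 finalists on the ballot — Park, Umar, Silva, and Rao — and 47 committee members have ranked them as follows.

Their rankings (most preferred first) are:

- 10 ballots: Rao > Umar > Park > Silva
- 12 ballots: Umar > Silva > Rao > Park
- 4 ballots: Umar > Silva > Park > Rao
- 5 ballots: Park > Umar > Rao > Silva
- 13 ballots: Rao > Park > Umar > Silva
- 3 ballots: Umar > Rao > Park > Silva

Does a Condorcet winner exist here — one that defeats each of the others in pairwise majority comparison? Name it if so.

Head-to-head results (47 voters total):
Park vs Umar: Umar wins 29–18.
Park vs Silva: Park wins 31–16.
Park vs Rao: Rao wins 38–9.
Umar vs Silva: Umar wins 47–0.
Umar vs Rao: Umar wins 24–23.
Silva vs Rao: Rao wins 31–16.
Umar beats each rival — Park (29–18), Silva (47–0), Rao (24–23) — so Umar is the Condorcet winner.

Umar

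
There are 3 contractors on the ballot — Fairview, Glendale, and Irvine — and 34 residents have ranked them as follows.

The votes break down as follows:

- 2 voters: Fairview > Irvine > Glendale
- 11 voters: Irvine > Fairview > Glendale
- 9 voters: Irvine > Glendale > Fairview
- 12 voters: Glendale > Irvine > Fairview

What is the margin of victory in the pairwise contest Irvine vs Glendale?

10

Ballots ranking Irvine above Glendale: 2+11+9 = 22.
Ballots ranking Glendale above Irvine: 12.
Irvine wins 22–12, a margin of 10.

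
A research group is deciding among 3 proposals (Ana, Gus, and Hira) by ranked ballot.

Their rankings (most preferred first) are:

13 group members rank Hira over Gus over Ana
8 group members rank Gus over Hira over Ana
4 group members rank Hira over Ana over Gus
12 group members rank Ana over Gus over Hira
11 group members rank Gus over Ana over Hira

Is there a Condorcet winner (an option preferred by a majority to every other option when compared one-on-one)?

Head-to-head results (48 voters total):
Ana vs Gus: Gus wins 32–16.
Ana vs Hira: Hira wins 25–23.
Gus vs Hira: Gus wins 31–17.
Gus beats each rival — Ana (32–16), Hira (31–17) — so Gus is the Condorcet winner.

Yes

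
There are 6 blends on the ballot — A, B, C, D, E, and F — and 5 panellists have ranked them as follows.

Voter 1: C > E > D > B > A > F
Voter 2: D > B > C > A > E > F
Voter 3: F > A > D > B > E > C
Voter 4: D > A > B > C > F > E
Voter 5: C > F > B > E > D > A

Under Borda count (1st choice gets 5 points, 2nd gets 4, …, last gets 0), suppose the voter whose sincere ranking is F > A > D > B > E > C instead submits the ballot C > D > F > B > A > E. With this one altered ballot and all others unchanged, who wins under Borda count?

C

Borda totals with the altered ballot: A 8, B 14, C 20, D 18, E 7, F 8.
The switch changes the winner from D to C.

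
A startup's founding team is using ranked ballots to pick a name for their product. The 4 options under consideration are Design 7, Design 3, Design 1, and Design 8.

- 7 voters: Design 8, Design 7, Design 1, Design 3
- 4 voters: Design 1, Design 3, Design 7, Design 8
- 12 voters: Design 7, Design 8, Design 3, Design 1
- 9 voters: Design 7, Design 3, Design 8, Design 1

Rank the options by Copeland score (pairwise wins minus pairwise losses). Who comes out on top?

Design 7

Pairwise results:
  Design 7 vs Design 3: Design 7 wins 28–4.
  Design 7 vs Design 1: Design 7 wins 28–4.
  Design 7 vs Design 8: Design 7 wins 25–7.
  Design 3 vs Design 1: Design 3 wins 21–11.
  Design 3 vs Design 8: Design 8 wins 19–13.
  Design 1 vs Design 8: Design 8 wins 28–4.
Copeland scores (wins − losses):
  Design 7: 3 − 0 = 3
  Design 3: 1 − 2 = -1
  Design 1: 0 − 3 = -3
  Design 8: 2 − 1 = 1
Design 7 has the best Copeland score.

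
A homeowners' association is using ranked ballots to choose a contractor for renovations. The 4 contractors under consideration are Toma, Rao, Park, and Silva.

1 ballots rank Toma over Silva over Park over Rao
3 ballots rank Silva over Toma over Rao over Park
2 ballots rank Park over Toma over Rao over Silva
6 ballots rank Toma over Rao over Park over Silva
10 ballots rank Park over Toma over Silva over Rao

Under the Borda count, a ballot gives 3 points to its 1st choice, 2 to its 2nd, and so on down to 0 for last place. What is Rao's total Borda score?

17

Borda scores:
  Toma: 3 + 3·2 + 2·2 + 6·3 + 10·2 = 51
  Rao: 0 + 3·1 + 2·1 + 6·2 + 10·0 = 17
  Park: 1 + 3·0 + 2·3 + 6·1 + 10·3 = 43
  Silva: 2 + 3·3 + 2·0 + 6·0 + 10·1 = 21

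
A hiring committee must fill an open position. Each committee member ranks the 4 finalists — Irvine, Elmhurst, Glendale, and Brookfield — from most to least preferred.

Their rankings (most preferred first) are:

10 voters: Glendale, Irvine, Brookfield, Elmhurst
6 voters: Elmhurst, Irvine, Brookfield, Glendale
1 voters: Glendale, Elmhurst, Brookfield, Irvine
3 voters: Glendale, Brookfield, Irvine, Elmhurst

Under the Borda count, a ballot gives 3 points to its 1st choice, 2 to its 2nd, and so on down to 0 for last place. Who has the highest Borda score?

Borda scores:
  Irvine: 10·2 + 6·2 + 0 + 3·1 = 35
  Elmhurst: 10·0 + 6·3 + 2 + 3·0 = 20
  Glendale: 10·3 + 6·0 + 3 + 3·3 = 42
  Brookfield: 10·1 + 6·1 + 1 + 3·2 = 23
Glendale has the highest total.

Glendale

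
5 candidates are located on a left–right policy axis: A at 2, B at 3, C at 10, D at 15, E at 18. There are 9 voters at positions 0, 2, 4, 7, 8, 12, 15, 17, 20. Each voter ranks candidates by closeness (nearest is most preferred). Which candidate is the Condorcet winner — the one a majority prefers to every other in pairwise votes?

C

With single-peaked preferences on a line, the Condorcet winner is the candidate closest to the median voter.
The median voter (position 8) is closest to C at 10.
Check: C vs D — voters closer to C: 6 of 9.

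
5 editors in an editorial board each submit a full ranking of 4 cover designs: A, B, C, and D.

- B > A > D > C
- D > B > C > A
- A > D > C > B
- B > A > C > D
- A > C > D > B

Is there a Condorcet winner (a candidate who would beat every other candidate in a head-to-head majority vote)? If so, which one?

Head-to-head results (5 voters total):
A vs B: B wins 3–2.
A vs C: A wins 4–1.
A vs D: A wins 4–1.
B vs C: B wins 3–2.
B vs D: D wins 3–2.
C vs D: D wins 3–2.
No candidate beats all others: A beats D beats B beats A, a majority cycle.

There is no Condorcet winner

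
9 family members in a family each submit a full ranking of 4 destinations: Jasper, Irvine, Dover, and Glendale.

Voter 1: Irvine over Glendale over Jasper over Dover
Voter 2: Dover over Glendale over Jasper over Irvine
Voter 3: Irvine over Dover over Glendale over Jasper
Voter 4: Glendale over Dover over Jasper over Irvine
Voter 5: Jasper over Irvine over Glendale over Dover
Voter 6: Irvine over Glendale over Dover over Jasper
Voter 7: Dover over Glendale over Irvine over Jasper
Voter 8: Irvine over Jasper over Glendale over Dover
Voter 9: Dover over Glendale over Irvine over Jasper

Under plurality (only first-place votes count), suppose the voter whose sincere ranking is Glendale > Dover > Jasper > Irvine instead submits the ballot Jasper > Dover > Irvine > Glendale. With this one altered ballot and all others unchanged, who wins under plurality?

First-place totals with the altered ballot: Jasper 2, Irvine 4, Dover 3, Glendale 0.
The winner is unchanged: still Irvine.

Irvine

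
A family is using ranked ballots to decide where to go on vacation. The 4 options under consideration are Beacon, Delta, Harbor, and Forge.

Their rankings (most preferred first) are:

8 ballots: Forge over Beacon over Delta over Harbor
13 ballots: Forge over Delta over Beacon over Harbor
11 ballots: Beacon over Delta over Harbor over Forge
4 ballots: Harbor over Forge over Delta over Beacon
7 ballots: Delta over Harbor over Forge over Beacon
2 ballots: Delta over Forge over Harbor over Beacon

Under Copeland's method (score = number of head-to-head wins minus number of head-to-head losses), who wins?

Forge

Pairwise results:
  Beacon vs Delta: Delta wins 26–19.
  Beacon vs Harbor: Beacon wins 32–13.
  Beacon vs Forge: Forge wins 34–11.
  Delta vs Harbor: Delta wins 41–4.
  Delta vs Forge: Forge wins 25–20.
  Harbor vs Forge: Forge wins 23–22.
Copeland scores (wins − losses):
  Beacon: 1 − 2 = -1
  Delta: 2 − 1 = 1
  Harbor: 0 − 3 = -3
  Forge: 3 − 0 = 3
Forge has the best Copeland score.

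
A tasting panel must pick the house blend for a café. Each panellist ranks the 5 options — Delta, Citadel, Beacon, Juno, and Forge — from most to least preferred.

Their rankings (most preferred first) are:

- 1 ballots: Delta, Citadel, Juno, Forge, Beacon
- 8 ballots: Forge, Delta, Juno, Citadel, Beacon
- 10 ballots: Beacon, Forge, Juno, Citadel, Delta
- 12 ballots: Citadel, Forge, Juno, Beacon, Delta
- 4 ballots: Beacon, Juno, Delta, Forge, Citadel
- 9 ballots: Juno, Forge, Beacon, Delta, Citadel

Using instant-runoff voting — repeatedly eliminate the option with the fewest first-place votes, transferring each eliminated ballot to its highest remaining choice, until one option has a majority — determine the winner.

Juno

Round 1: Beacon 14, Citadel 12, Juno 9, Forge 8, Delta 1. Delta has the fewest and is eliminated.
Round 2: Beacon 14, Citadel 13, Juno 9, Forge 8. Forge has the fewest and is eliminated.
Round 3: Juno 17, Beacon 14, Citadel 13. Citadel has the fewest and is eliminated.
Round 4: Juno 30, Beacon 14. Juno has a majority.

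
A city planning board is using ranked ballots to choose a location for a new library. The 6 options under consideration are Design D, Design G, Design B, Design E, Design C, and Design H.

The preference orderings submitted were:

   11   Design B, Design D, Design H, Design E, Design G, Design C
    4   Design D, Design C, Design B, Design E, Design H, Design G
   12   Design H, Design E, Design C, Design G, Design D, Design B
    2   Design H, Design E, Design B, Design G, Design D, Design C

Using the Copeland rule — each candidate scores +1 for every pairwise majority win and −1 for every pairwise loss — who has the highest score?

Design D

Pairwise results:
  Design D vs Design G: Design D wins 15–14.
  Design D vs Design B: Design D wins 16–13.
  Design D vs Design E: Design D wins 15–14.
  Design D vs Design C: Design D wins 17–12.
  Design D vs Design H: Design D wins 15–14.
  Design G vs Design B: Design B wins 17–12.
  Design G vs Design E: Design E wins 29–0.
  Design G vs Design C: Design C wins 16–13.
  Design G vs Design H: Design H wins 29–0.
  Design B vs Design E: Design B wins 15–14.
  Design B vs Design C: Design C wins 16–13.
  Design B vs Design H: Design B wins 15–14.
  Design E vs Design C: Design E wins 25–4.
  Design E vs Design H: Design H wins 25–4.
  Design C vs Design H: Design H wins 25–4.
Copeland scores (wins − losses):
  Design D: 5 − 0 = 5
  Design G: 0 − 5 = -5
  Design B: 3 − 2 = 1
  Design E: 2 − 3 = -1
  Design C: 2 − 3 = -1
  Design H: 3 − 2 = 1
Design D has the best Copeland score.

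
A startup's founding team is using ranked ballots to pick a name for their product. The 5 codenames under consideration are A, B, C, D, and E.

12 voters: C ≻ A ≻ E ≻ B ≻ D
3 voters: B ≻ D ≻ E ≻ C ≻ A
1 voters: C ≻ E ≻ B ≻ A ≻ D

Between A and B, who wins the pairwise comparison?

Ballots ranking A above B: 12.
Ballots ranking B above A: 3+1 = 4.
A wins the head-to-head, 12–4.

A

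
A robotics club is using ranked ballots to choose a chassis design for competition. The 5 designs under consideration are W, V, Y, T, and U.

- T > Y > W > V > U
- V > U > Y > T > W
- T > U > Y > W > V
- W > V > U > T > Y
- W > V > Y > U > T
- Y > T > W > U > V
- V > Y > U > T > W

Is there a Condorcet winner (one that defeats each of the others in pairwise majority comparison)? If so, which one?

Head-to-head results (7 voters total):
W vs V: W wins 5–2.
W vs Y: Y wins 5–2.
W vs T: T wins 5–2.
W vs U: W wins 4–3.
V vs Y: V wins 4–3.
V vs T: V wins 4–3.
V vs U: V wins 5–2.
Y vs T: Y wins 4–3.
Y vs U: Y wins 4–3.
T vs U: U wins 4–3.
No candidate beats all others: W beats V beats Y beats W, a majority cycle.

There is no Condorcet winner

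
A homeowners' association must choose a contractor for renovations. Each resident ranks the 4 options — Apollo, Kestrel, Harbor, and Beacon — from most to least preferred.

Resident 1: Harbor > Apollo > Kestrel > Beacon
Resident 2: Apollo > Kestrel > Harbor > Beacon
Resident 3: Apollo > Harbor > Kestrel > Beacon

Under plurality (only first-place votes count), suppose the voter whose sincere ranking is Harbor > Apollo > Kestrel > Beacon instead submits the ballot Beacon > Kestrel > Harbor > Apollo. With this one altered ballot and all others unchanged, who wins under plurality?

Apollo

First-place totals with the altered ballot: Apollo 2, Kestrel 0, Harbor 0, Beacon 1.
The winner is unchanged: still Apollo.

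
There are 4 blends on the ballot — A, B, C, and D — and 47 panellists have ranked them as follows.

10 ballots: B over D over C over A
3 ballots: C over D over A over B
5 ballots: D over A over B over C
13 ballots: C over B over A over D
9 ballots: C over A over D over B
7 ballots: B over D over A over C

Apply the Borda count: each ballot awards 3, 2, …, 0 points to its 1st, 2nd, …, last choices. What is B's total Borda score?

Borda scores:
  A: 10·0 + 3·1 + 5·2 + 13·1 + 9·2 + 7·1 = 51
  B: 10·3 + 3·0 + 5·1 + 13·2 + 9·0 + 7·3 = 82
  C: 10·1 + 3·3 + 5·0 + 13·3 + 9·3 + 7·0 = 85
  D: 10·2 + 3·2 + 5·3 + 13·0 + 9·1 + 7·2 = 64

82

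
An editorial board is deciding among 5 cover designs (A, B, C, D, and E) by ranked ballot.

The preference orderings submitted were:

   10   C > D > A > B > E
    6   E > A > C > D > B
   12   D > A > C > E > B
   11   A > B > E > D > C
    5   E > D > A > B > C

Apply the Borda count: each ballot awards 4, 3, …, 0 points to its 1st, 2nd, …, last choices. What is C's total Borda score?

76

Borda scores:
  A: 10·2 + 6·3 + 12·3 + 11·4 + 5·2 = 128
  B: 10·1 + 6·0 + 12·0 + 11·3 + 5·1 = 48
  C: 10·4 + 6·2 + 12·2 + 11·0 + 5·0 = 76
  D: 10·3 + 6·1 + 12·4 + 11·1 + 5·3 = 110
  E: 10·0 + 6·4 + 12·1 + 11·2 + 5·4 = 78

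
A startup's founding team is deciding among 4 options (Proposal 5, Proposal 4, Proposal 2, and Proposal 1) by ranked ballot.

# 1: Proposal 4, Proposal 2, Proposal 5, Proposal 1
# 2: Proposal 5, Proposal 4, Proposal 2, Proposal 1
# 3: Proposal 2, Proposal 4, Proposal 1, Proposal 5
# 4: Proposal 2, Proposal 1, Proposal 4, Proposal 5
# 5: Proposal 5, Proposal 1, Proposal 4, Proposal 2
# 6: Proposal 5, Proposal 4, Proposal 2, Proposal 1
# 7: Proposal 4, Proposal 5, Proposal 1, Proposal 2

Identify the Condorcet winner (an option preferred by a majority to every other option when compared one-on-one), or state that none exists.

Proposal 4

Head-to-head results (7 voters total):
Proposal 5 vs Proposal 4: Proposal 4 wins 4–3.
Proposal 5 vs Proposal 2: Proposal 5 wins 4–3.
Proposal 5 vs Proposal 1: Proposal 5 wins 5–2.
Proposal 4 vs Proposal 2: Proposal 4 wins 5–2.
Proposal 4 vs Proposal 1: Proposal 4 wins 5–2.
Proposal 2 vs Proposal 1: Proposal 2 wins 5–2.
Proposal 4 beats each rival — Proposal 5 (4–3), Proposal 2 (5–2), Proposal 1 (5–2) — so Proposal 4 is the Condorcet winner.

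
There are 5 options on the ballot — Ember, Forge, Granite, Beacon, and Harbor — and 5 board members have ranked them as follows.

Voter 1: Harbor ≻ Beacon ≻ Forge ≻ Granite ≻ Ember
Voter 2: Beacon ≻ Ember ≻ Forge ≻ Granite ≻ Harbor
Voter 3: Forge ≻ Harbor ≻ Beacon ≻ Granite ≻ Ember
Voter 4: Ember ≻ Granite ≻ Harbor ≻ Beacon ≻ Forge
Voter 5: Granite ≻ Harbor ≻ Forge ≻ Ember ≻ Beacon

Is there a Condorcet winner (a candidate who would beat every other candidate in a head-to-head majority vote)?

No

Head-to-head results (5 voters total):
Ember vs Forge: Forge wins 3–2.
Ember vs Granite: Granite wins 3–2.
Ember vs Beacon: Beacon wins 3–2.
Ember vs Harbor: Harbor wins 3–2.
Forge vs Granite: Forge wins 3–2.
Forge vs Beacon: Beacon wins 3–2.
Forge vs Harbor: Harbor wins 3–2.
Granite vs Beacon: Beacon wins 3–2.
Granite vs Harbor: Granite wins 3–2.
Beacon vs Harbor: Harbor wins 4–1.
No candidate beats all others: Forge beats Granite beats Harbor beats Forge, a majority cycle.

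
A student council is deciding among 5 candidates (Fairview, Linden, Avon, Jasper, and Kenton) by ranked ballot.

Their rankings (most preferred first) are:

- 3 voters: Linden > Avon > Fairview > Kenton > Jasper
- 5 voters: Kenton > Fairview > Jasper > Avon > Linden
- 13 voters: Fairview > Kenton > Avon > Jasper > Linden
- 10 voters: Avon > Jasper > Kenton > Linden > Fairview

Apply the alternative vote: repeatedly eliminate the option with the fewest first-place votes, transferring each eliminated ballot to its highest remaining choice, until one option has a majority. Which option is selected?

Fairview

Round 1: Fairview 13, Avon 10, Kenton 5, Linden 3, Jasper 0. Jasper has the fewest and is eliminated.
Round 2: Fairview 13, Avon 10, Kenton 5, Linden 3. Linden has the fewest and is eliminated.
Round 3: Fairview 13, Avon 13, Kenton 5. Kenton has the fewest and is eliminated.
Round 4: Fairview 18, Avon 13. Fairview has a majority.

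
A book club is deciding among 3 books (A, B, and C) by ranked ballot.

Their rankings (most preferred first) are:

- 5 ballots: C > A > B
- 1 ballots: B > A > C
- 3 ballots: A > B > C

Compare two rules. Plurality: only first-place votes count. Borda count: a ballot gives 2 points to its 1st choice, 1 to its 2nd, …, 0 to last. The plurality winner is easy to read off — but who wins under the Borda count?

A

Plurality first-place counts: A 3, B 1, C 5 → C.
Borda totals: A 12, B 5, C 10 → A.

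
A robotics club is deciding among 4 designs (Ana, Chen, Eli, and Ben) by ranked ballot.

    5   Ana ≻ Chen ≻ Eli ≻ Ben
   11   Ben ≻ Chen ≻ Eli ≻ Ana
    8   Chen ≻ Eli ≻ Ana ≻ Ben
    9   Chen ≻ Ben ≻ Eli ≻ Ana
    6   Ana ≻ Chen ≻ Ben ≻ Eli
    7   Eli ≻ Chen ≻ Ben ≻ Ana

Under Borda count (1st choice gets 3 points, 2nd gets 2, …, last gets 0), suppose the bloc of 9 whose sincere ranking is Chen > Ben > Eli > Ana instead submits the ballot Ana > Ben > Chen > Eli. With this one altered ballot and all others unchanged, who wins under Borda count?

Borda totals with the altered ballot: Ana 68, Chen 91, Eli 53, Ben 64.
The winner is unchanged: still Chen.

Chen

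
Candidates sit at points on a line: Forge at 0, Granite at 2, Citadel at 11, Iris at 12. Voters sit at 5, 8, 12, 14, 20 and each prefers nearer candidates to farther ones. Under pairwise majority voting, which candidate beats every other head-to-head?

Iris

With single-peaked preferences on a line, the Condorcet winner is the candidate closest to the median voter.
The median voter (position 12) is closest to Iris at 12.
Check: Iris vs Granite — voters closer to Iris: 4 of 5.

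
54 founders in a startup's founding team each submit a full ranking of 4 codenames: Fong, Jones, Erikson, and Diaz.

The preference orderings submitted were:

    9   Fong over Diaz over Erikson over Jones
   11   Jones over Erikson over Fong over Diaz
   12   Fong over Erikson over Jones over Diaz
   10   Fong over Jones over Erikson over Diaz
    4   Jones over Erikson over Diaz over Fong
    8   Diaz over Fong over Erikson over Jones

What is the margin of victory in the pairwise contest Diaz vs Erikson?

Ballots ranking Diaz above Erikson: 9+8 = 17.
Ballots ranking Erikson above Diaz: 11+12+10+4 = 37.
Erikson wins 37–17, a margin of 20.

20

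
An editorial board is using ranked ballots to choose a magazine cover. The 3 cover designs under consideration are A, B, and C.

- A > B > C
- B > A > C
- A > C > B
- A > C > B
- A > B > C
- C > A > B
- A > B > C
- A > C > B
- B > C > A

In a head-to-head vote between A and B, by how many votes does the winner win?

Ballots ranking A above B: 7.
Ballots ranking B above A: 2.
A wins 7–2, a margin of 5.

5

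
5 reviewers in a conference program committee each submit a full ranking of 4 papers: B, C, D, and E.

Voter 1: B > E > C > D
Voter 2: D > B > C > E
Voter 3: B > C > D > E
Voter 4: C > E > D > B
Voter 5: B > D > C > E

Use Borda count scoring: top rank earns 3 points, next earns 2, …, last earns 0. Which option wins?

B

Borda scores:
  B: 3 + 2 + 3 + 0 + 3 = 11
  C: 1 + 1 + 2 + 3 + 1 = 8
  D: 0 + 3 + 1 + 1 + 2 = 7
  E: 2 + 0 + 0 + 2 + 0 = 4
B has the highest total.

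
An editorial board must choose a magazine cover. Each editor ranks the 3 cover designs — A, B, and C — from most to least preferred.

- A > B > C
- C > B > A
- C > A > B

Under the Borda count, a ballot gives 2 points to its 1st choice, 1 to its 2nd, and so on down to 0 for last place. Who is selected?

C

Borda scores:
  A: 2 + 0 + 1 = 3
  B: 1 + 1 + 0 = 2
  C: 0 + 2 + 2 = 4
C has the highest total.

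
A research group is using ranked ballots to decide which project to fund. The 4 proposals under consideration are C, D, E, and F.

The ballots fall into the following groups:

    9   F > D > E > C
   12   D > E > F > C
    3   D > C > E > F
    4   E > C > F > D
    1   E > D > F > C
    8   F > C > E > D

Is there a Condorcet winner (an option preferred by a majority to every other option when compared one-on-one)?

Head-to-head results (37 voters total):
C vs D: D wins 25–12.
C vs E: E wins 26–11.
C vs F: F wins 30–7.
D vs E: D wins 24–13.
D vs F: F wins 21–16.
E vs F: E wins 20–17.
No candidate beats all others: D beats E beats F beats D, a majority cycle.

No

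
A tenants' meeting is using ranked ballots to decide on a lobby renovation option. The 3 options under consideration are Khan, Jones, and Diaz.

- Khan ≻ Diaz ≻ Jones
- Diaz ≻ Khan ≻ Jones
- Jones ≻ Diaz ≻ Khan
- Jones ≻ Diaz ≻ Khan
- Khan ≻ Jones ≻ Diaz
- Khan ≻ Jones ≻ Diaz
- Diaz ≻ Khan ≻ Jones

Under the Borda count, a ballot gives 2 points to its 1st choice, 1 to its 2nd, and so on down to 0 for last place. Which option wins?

Borda scores:
  Khan: 2 + 1 + 0 + 0 + 2 + 2 + 1 = 8
  Jones: 0 + 0 + 2 + 2 + 1 + 1 + 0 = 6
  Diaz: 1 + 2 + 1 + 1 + 0 + 0 + 2 = 7
Khan has the highest total.

Khan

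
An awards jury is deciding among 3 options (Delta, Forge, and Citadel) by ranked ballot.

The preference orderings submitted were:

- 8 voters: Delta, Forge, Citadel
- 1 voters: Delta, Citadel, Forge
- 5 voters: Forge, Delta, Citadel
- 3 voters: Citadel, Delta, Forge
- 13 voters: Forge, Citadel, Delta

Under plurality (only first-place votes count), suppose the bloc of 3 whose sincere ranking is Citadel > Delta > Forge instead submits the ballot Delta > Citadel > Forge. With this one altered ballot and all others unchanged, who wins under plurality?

Forge

First-place totals with the altered ballot: Delta 12, Forge 18, Citadel 0.
The winner is unchanged: still Forge.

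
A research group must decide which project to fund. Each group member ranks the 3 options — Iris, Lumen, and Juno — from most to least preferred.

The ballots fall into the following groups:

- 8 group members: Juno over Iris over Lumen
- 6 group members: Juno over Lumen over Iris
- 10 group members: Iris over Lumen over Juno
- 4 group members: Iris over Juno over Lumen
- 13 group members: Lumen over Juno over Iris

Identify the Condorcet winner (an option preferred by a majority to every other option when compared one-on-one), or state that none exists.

Head-to-head results (41 voters total):
Iris vs Lumen: Iris wins 22–19.
Iris vs Juno: Juno wins 27–14.
Lumen vs Juno: Lumen wins 23–18.
No candidate beats all others: Iris beats Lumen beats Juno beats Iris, a majority cycle.

There is no Condorcet winner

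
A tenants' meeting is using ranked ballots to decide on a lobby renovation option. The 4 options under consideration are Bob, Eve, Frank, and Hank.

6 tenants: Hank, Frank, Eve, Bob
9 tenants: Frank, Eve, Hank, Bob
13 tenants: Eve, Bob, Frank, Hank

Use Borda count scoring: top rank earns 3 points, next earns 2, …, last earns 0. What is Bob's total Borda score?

Borda scores:
  Bob: 6·0 + 9·0 + 13·2 = 26
  Eve: 6·1 + 9·2 + 13·3 = 63
  Frank: 6·2 + 9·3 + 13·1 = 52
  Hank: 6·3 + 9·1 + 13·0 = 27

26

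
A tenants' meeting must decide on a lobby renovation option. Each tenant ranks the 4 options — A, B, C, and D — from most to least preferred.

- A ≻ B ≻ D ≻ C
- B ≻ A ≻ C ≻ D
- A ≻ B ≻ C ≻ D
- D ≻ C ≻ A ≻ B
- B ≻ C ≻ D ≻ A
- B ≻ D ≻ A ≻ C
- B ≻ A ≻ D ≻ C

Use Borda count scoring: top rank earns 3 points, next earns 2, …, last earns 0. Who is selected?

B

Borda scores:
  A: 3 + 2 + 3 + 1 + 0 + 1 + 2 = 12
  B: 2 + 3 + 2 + 0 + 3 + 3 + 3 = 16
  C: 0 + 1 + 1 + 2 + 2 + 0 + 0 = 6
  D: 1 + 0 + 0 + 3 + 1 + 2 + 1 = 8
B has the highest total.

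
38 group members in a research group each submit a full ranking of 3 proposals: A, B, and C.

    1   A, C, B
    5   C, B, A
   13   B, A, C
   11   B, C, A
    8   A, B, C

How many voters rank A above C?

Ballots ranking A above C: 1+13+8 = 22.
Ballots ranking C above A: 5+11 = 16.
So 22 of 38 voters prefer A to C.

22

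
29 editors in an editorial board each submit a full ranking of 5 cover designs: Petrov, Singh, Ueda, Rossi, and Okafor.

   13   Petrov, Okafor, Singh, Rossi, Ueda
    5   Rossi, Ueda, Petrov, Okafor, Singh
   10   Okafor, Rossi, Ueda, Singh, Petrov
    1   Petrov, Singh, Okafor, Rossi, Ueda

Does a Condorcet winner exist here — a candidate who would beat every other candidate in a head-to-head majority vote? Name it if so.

There is no Condorcet winner

Head-to-head results (29 voters total):
Petrov vs Singh: Petrov wins 19–10.
Petrov vs Ueda: Ueda wins 15–14.
Petrov vs Rossi: Rossi wins 15–14.
Petrov vs Okafor: Petrov wins 19–10.
Singh vs Ueda: Ueda wins 15–14.
Singh vs Rossi: Rossi wins 15–14.
Singh vs Okafor: Okafor wins 28–1.
Ueda vs Rossi: Rossi wins 29–0.
Ueda vs Okafor: Okafor wins 24–5.
Rossi vs Okafor: Okafor wins 24–5.
No candidate beats all others: Petrov beats Okafor beats Ueda beats Petrov, a majority cycle.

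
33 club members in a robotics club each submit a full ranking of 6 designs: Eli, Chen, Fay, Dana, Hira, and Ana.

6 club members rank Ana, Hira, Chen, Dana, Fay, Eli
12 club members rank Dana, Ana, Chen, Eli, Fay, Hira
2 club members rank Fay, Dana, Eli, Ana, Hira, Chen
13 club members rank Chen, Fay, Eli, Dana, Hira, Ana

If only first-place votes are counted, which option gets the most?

Chen

First-place vote totals:
  Eli: 0
  Chen: 13
  Fay: 2
  Dana: 12
  Hira: 0
  Ana: 6
Chen has the most first-place votes.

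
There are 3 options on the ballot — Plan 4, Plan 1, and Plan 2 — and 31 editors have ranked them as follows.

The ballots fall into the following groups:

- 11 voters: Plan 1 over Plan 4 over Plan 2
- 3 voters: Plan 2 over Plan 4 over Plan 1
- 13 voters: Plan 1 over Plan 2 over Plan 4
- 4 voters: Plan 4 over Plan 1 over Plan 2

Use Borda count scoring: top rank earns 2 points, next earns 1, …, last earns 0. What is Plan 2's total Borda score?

Borda scores:
  Plan 4: 11·1 + 3·1 + 13·0 + 4·2 = 22
  Plan 1: 11·2 + 3·0 + 13·2 + 4·1 = 52
  Plan 2: 11·0 + 3·2 + 13·1 + 4·0 = 19

19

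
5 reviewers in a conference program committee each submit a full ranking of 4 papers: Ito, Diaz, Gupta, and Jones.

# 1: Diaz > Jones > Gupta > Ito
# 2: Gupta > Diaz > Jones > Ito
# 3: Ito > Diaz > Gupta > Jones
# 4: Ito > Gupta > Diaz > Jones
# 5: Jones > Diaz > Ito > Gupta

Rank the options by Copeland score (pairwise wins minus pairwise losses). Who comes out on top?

Diaz

Pairwise results:
  Ito vs Diaz: Diaz wins 3–2.
  Ito vs Gupta: Ito wins 3–2.
  Ito vs Jones: Jones wins 3–2.
  Diaz vs Gupta: Diaz wins 3–2.
  Diaz vs Jones: Diaz wins 4–1.
  Gupta vs Jones: Gupta wins 3–2.
Copeland scores (wins − losses):
  Ito: 1 − 2 = -1
  Diaz: 3 − 0 = 3
  Gupta: 1 − 2 = -1
  Jones: 1 − 2 = -1
Diaz has the best Copeland score.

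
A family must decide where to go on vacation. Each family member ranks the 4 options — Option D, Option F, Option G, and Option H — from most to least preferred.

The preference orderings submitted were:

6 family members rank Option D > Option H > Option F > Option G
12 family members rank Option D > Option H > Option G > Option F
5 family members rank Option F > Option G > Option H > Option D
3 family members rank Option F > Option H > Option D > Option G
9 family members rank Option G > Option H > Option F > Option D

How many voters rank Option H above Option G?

Ballots ranking Option H above Option G: 6+12+3 = 21.
Ballots ranking Option G above Option H: 5+9 = 14.
So 21 of 35 voters prefer Option H to Option G.

21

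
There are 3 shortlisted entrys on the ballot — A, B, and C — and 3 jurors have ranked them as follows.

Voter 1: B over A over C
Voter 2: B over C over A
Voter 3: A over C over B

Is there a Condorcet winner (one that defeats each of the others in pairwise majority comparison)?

Yes

Head-to-head results (3 voters total):
A vs B: B wins 2–1.
A vs C: A wins 2–1.
B vs C: B wins 2–1.
B beats each rival — A (2–1), C (2–1) — so B is the Condorcet winner.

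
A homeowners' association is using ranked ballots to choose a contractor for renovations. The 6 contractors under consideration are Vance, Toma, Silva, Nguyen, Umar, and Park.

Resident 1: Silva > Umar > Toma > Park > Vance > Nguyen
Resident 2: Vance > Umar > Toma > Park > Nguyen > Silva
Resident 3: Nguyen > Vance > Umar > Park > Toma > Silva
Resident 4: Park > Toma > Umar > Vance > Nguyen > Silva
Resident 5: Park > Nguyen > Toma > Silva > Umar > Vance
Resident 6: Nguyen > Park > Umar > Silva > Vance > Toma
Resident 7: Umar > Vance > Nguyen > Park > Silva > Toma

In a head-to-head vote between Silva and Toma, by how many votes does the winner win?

1

Ballots ranking Silva above Toma: 3.
Ballots ranking Toma above Silva: 4.
Toma wins 4–3, a margin of 1.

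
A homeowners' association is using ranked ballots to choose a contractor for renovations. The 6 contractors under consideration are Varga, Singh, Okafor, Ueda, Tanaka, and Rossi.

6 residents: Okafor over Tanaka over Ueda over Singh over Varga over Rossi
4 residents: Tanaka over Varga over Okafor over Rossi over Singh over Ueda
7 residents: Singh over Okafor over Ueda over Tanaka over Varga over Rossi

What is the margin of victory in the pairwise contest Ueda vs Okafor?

Ballots ranking Ueda above Okafor: 0.
Ballots ranking Okafor above Ueda: 6+4+7 = 17.
Okafor wins 17–0, a margin of 17.

17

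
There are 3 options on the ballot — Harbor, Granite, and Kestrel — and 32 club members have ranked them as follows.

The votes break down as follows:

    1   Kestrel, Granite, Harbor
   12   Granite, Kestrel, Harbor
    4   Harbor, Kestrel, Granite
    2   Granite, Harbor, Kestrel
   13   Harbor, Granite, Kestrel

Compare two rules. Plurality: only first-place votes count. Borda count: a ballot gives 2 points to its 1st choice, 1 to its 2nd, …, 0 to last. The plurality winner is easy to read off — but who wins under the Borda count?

Plurality first-place counts: Harbor 17, Granite 14, Kestrel 1 → Harbor.
Borda totals: Harbor 36, Granite 42, Kestrel 18 → Granite.

Granite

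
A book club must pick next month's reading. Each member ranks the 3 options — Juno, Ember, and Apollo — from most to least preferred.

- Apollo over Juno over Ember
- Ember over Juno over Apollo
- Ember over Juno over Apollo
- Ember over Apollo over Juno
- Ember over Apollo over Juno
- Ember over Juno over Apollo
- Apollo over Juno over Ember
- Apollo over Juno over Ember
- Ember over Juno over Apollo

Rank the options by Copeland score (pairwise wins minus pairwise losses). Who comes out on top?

Pairwise results:
  Juno vs Ember: Ember wins 6–3.
  Juno vs Apollo: Apollo wins 5–4.
  Ember vs Apollo: Ember wins 6–3.
Copeland scores (wins − losses):
  Juno: 0 − 2 = -2
  Ember: 2 − 0 = 2
  Apollo: 1 − 1 = 0
Ember has the best Copeland score.

Ember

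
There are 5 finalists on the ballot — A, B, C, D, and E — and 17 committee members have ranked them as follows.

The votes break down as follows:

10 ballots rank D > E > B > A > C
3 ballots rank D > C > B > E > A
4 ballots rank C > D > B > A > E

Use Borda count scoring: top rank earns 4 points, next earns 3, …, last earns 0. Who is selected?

D

Borda scores:
  A: 10·1 + 3·0 + 4·1 = 14
  B: 10·2 + 3·2 + 4·2 = 34
  C: 10·0 + 3·3 + 4·4 = 25
  D: 10·4 + 3·4 + 4·3 = 64
  E: 10·3 + 3·1 + 4·0 = 33
D has the highest total.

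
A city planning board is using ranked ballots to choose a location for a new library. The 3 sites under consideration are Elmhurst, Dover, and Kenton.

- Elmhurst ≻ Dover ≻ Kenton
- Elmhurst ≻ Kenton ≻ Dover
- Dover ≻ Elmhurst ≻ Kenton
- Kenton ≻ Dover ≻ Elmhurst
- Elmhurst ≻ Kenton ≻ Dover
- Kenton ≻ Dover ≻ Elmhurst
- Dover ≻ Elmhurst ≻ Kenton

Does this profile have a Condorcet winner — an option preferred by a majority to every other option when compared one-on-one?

Head-to-head results (7 voters total):
Elmhurst vs Dover: Dover wins 4–3.
Elmhurst vs Kenton: Elmhurst wins 5–2.
Dover vs Kenton: Kenton wins 4–3.
No candidate beats all others: Elmhurst beats Kenton beats Dover beats Elmhurst, a majority cycle.

No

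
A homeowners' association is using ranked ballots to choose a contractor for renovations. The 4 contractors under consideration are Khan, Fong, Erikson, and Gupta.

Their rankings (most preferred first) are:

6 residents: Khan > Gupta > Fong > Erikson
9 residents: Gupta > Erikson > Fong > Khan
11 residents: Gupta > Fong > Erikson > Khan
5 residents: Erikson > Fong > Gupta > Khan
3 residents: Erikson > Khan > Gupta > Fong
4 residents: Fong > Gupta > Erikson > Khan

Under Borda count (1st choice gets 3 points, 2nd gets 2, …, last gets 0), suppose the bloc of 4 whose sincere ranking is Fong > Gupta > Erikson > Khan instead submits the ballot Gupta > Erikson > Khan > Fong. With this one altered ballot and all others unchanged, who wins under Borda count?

Gupta

Borda totals with the altered ballot: Khan 28, Fong 47, Erikson 61, Gupta 92.
The winner is unchanged: still Gupta.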